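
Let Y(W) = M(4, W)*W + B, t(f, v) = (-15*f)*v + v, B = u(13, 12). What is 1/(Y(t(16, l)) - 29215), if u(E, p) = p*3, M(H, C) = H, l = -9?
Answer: -1/20575 ≈ -4.8603e-5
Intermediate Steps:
u(E, p) = 3*p
B = 36 (B = 3*12 = 36)
t(f, v) = v - 15*f*v (t(f, v) = -15*f*v + v = v - 15*f*v)
Y(W) = 36 + 4*W (Y(W) = 4*W + 36 = 36 + 4*W)
1/(Y(t(16, l)) - 29215) = 1/((36 + 4*(-9*(1 - 15*16))) - 29215) = 1/((36 + 4*(-9*(1 - 240))) - 29215) = 1/((36 + 4*(-9*(-239))) - 29215) = 1/((36 + 4*2151) - 29215) = 1/((36 + 8604) - 29215) = 1/(8640 - 29215) = 1/(-20575) = -1/20575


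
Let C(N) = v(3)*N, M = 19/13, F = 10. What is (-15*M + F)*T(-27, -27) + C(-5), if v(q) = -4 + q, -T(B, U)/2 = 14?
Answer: 4405/13 ≈ 338.85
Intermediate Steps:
T(B, U) = -28 (T(B, U) = -2*14 = -28)
M = 19/13 (M = 19*(1/13) = 19/13 ≈ 1.4615)
C(N) = -N (C(N) = (-4 + 3)*N = -N)
(-15*M + F)*T(-27, -27) + C(-5) = (-15*19/13 + 10)*(-28) - 1*(-5) = (-285/13 + 10)*(-28) + 5 = -155/13*(-28) + 5 = 4340/13 + 5 = 4405/13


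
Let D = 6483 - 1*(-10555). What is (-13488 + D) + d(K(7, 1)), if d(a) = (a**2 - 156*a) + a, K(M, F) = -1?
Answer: 3706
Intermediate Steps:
d(a) = a**2 - 155*a
D = 17038 (D = 6483 + 10555 = 17038)
(-13488 + D) + d(K(7, 1)) = (-13488 + 17038) - (-155 - 1) = 3550 - 1*(-156) = 3550 + 156 = 3706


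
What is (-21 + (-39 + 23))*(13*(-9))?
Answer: 4329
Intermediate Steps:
(-21 + (-39 + 23))*(13*(-9)) = (-21 - 16)*(-117) = -37*(-117) = 4329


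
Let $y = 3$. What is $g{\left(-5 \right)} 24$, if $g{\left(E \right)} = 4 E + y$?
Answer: $-408$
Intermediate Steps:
$g{\left(E \right)} = 3 + 4 E$ ($g{\left(E \right)} = 4 E + 3 = 3 + 4 E$)
$g{\left(-5 \right)} 24 = \left(3 + 4 \left(-5\right)\right) 24 = \left(3 - 20\right) 24 = \left(-17\right) 24 = -408$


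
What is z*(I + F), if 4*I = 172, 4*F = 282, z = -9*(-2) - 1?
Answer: 3859/2 ≈ 1929.5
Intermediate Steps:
z = 17 (z = 18 - 1 = 17)
F = 141/2 (F = (¼)*282 = 141/2 ≈ 70.500)
I = 43 (I = (¼)*172 = 43)
z*(I + F) = 17*(43 + 141/2) = 17*(227/2) = 3859/2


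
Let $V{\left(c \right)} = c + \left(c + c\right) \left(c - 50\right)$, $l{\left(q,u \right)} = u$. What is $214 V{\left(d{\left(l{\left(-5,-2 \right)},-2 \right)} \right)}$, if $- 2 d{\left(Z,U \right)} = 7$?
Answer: $79394$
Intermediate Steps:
$d{\left(Z,U \right)} = - \frac{7}{2}$ ($d{\left(Z,U \right)} = \left(- \frac{1}{2}\right) 7 = - \frac{7}{2}$)
$V{\left(c \right)} = c + 2 c \left(-50 + c\right)$
$214 V{\left(d{\left(l{\left(-5,-2 \right)},-2 \right)} \right)} = 214 \left(- \frac{7 \left(-99 + 2 \left(- \frac{7}{2}\right)\right)}{2}\right) = 214 \left(- \frac{7 \left(-99 - 7\right)}{2}\right) = 214 \left(\left(- \frac{7}{2}\right) \left(-106\right)\right) = 214 \cdot 371 = 79394$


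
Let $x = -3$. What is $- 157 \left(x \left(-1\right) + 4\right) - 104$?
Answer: $-1203$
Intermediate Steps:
$- 157 \left(x \left(-1\right) + 4\right) - 104 = - 157 \left(\left(-3\right) \left(-1\right) + 4\right) - 104 = - 157 \left(3 + 4\right) - 104 = \left(-157\right) 7 - 104 = -1099 - 104 = -1203$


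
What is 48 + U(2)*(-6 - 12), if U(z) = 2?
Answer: 12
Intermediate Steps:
48 + U(2)*(-6 - 12) = 48 + 2*(-6 - 12) = 48 + 2*(-18) = 48 - 36 = 12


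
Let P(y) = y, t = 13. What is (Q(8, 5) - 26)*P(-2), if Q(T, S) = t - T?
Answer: 42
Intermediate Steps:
Q(T, S) = 13 - T
(Q(8, 5) - 26)*P(-2) = ((13 - 1*8) - 26)*(-2) = ((13 - 8) - 26)*(-2) = (5 - 26)*(-2) = -21*(-2) = 42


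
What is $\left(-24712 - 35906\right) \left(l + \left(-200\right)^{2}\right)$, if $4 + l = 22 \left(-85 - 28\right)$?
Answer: $-2273781180$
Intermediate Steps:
$l = -2490$ ($l = -4 + 22 \left(-85 - 28\right) = -4 + 22 \left(-113\right) = -4 - 2486 = -2490$)
$\left(-24712 - 35906\right) \left(l + \left(-200\right)^{2}\right) = \left(-24712 - 35906\right) \left(-2490 + \left(-200\right)^{2}\right) = - 60618 \left(-2490 + 40000\right) = \left(-60618\right) 37510 = -2273781180$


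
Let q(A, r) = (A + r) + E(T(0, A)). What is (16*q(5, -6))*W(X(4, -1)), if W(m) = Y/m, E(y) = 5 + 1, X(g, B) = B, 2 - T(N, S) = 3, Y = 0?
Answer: 0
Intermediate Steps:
T(N, S) = -1 (T(N, S) = 2 - 1*3 = 2 - 3 = -1)
E(y) = 6
q(A, r) = 6 + A + r (q(A, r) = (A + r) + 6 = 6 + A + r)
W(m) = 0 (W(m) = 0/m = 0)
(16*q(5, -6))*W(X(4, -1)) = (16*(6 + 5 - 6))*0 = (16*5)*0 = 80*0 = 0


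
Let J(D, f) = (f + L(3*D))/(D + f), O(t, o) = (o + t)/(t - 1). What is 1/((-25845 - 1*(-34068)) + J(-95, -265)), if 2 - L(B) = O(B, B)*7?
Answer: 12870/105839911 ≈ 0.00012160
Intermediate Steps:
O(t, o) = (o + t)/(-1 + t)
L(B) = 2 - 14*B/(-1 + B) (L(B) = 2 - (B + B)/(-1 + B)*7 = 2 - (2*B)/(-1 + B)*7 = 2 - 2*B/(-1 + B)*7 = 2 - 14*B/(-1 + B))
J(D, f) = (f + 2*(-1 - 18*D)/(-1 + 3*D))/(D + f)
1/((-25845 - 1*(-34068)) + J(-95, -265)) = 1/((-25845 - 1*(-34068)) + (-2 - 36*(-95) - 265*(-1 + 3*(-95)))/((-1 + 3*(-95))*(-95 - 265))) = 1/((-25845 + 34068) + (-2 + 3420 - 265*(-1 - 285))/(-1 - 285*(-360))) = 1/(8223 - 1/360*(-2 + 3420 - 265*(-286))/(-286)) = 1/(8223 - 1/286*(-1/360)*(-2 + 3420 + 75790)) = 1/(8223 - 1/286*(-1/360)*79208) = 1/(8223 + 9901/12870) = 1/(105839911/12870) = 12870/105839911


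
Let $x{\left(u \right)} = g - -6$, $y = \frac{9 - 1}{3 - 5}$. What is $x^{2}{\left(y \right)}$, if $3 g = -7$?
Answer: $\frac{121}{9} \approx 13.444$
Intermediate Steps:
$g = - \frac{7}{3}$ ($g = \frac{1}{3} \left(-7\right) = - \frac{7}{3} \approx -2.3333$)
$y = -4$ ($y = \frac{8}{-2} = 8 \left(- \frac{1}{2}\right) = -4$)
$x{\left(u \right)} = \frac{11}{3}$ ($x{\left(u \right)} = - \frac{7}{3} - -6 = - \frac{7}{3} + 6 = \frac{11}{3}$)
$x^{2}{\left(y \right)} = \left(\frac{11}{3}\right)^{2} = \frac{121}{9}$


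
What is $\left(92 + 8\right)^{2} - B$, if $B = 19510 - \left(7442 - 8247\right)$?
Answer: $-10315$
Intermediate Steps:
$B = 20315$ ($B = 19510 - -805 = 19510 + 805 = 20315$)
$\left(92 + 8\right)^{2} - B = \left(92 + 8\right)^{2} - 20315 = 100^{2} - 20315 = 10000 - 20315 = -10315$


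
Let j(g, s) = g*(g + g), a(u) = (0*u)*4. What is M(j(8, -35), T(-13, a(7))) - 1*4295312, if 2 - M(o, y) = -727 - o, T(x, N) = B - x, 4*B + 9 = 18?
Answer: -4294455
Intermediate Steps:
B = 9/4 (B = -9/4 + (1/4)*18 = -9/4 + 9/2 = 9/4 ≈ 2.2500)
a(u) = 0 (a(u) = 0*4 = 0)
T(x, N) = 9/4 - x
j(g, s) = 2*g**2 (j(g, s) = g*(2*g) = 2*g**2)
M(o, y) = 729 + o (M(o, y) = 2 - (-727 - o) = 2 + (727 + o) = 729 + o)
M(j(8, -35), T(-13, a(7))) - 1*4295312 = (729 + 2*8**2) - 1*4295312 = (729 + 2*64) - 4295312 = (729 + 128) - 4295312 = 857 - 4295312 = -4294455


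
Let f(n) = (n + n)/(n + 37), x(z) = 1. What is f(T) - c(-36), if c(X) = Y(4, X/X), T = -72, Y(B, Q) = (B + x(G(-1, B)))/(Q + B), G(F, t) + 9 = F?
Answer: 109/35 ≈ 3.1143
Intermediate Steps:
G(F, t) = -9 + F
Y(B, Q) = (1 + B)/(B + Q) (Y(B, Q) = (B + 1)/(Q + B) = (1 + B)/(B + Q))
c(X) = 1 (c(X) = (1 + 4)/(4 + X/X) = 5/(4 + 1) = 5/5 = (⅕)*5 = 1)
f(n) = 2*n/(37 + n) (f(n) = (2*n)/(37 + n) = 2*n/(37 + n))
f(T) - c(-36) = 2*(-72)/(37 - 72) - 1*1 = 2*(-72)/(-35) - 1 = 2*(-72)*(-1/35) - 1 = 144/35 - 1 = 109/35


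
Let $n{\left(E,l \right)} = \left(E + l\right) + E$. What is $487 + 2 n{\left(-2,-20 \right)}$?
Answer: $439$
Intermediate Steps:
$n{\left(E,l \right)} = l + 2 E$
$487 + 2 n{\left(-2,-20 \right)} = 487 + 2 \left(-20 + 2 \left(-2\right)\right) = 487 + 2 \left(-20 - 4\right) = 487 + 2 \left(-24\right) = 487 - 48 = 439$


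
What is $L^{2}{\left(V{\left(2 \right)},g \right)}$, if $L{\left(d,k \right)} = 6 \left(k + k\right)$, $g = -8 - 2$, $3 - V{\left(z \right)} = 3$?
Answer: $14400$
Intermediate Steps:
$V{\left(z \right)} = 0$ ($V{\left(z \right)} = 3 - 3 = 0$)
$g = -10$ ($g = -8 - 2 = -10$)
$L{\left(d,k \right)} = 12 k$ ($L{\left(d,k \right)} = 6 \cdot 2 k = 12 k$)
$L^{2}{\left(V{\left(2 \right)},g \right)} = \left(12 \left(-10\right)\right)^{2} = \left(-120\right)^{2} = 14400$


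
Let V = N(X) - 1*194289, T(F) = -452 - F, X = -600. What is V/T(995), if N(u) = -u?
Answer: 193689/1447 ≈ 133.86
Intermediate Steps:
V = -193689 (V = -1*(-600) - 1*194289 = 600 - 194289 = -193689)
V/T(995) = -193689/(-452 - 1*995) = -193689/(-452 - 995) = -193689/(-1447) = -193689*(-1/1447) = 193689/1447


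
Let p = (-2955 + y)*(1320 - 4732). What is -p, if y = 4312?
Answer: 4630084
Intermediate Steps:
p = -4630084 (p = (-2955 + 4312)*(1320 - 4732) = 1357*(-3412) = -4630084)
-p = -1*(-4630084) = 4630084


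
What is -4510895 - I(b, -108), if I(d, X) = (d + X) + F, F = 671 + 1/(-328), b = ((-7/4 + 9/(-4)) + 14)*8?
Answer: -1479784463/328 ≈ -4.5115e+6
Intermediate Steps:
b = 80 (b = ((-7*¼ + 9*(-¼)) + 14)*8 = ((-7/4 - 9/4) + 14)*8 = (-4 + 14)*8 = 10*8 = 80)
F = 220087/328 (F = 671 - 1/328 = 220087/328 ≈ 671.00)
I(d, X) = 220087/328 + X + d (I(d, X) = (d + X) + 220087/328 = (X + d) + 220087/328 = 220087/328 + X + d)
-4510895 - I(b, -108) = -4510895 - (220087/328 - 108 + 80) = -4510895 - 1*210903/328 = -4510895 - 210903/328 = -1479784463/328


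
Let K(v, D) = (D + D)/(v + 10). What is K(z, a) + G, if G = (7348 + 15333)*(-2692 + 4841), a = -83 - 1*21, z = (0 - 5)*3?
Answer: 243707553/5 ≈ 4.8742e+7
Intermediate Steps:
z = -15 (z = -5*3 = -15)
a = -104 (a = -83 - 21 = -104)
K(v, D) = 2*D/(10 + v) (K(v, D) = (2*D)/(10 + v) = 2*D/(10 + v))
G = 48741469 (G = 22681*2149 = 48741469)
K(z, a) + G = 2*(-104)/(10 - 15) + 48741469 = 2*(-104)/(-5) + 48741469 = 2*(-104)*(-1/5) + 48741469 = 208/5 + 48741469 = 243707553/5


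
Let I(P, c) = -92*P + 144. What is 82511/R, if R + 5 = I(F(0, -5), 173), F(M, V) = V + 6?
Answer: 82511/47 ≈ 1755.6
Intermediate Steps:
F(M, V) = 6 + V
I(P, c) = 144 - 92*P
R = 47 (R = -5 + (144 - 92*(6 - 5)) = -5 + (144 - 92*1) = -5 + (144 - 92) = -5 + 52 = 47)
82511/R = 82511/47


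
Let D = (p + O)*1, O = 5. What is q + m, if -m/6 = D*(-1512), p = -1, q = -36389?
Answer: -101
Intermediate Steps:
D = 4 (D = (-1 + 5)*1 = 4*1 = 4)
m = 36288 (m = -24*(-1512) = -6*(-6048) = 36288)
q + m = -36389 + 36288 = -101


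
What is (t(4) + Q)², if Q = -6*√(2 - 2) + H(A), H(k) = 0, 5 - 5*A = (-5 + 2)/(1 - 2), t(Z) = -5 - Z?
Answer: 81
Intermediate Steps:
A = ⅖ (A = 1 - (-5 + 2)/(5*(1 - 2)) = 1 - (-3)/(5*(-1)) = 1 - (-3)*(-1)/5 = 1 - ⅕*3 = 1 - ⅗ = ⅖ ≈ 0.40000)
Q = 0 (Q = -6*√(2 - 2) + 0 = -6*√0 + 0 = -6*0 + 0 = 0 + 0 = 0)
(t(4) + Q)² = ((-5 - 1*4) + 0)² = ((-5 - 4) + 0)² = (-9 + 0)² = (-9)² = 81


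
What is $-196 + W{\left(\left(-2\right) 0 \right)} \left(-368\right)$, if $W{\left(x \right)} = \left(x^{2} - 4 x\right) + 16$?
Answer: $-6084$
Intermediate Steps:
$W{\left(x \right)} = 16 + x^{2} - 4 x$
$-196 + W{\left(\left(-2\right) 0 \right)} \left(-368\right) = -196 + \left(16 + \left(\left(-2\right) 0\right)^{2} - 4 \left(\left(-2\right) 0\right)\right) \left(-368\right) = -196 + \left(16 + 0^{2} - 0\right) \left(-368\right) = -196 + \left(16 + 0 + 0\right) \left(-368\right) = -196 + 16 \left(-368\right) = -196 - 5888 = -6084$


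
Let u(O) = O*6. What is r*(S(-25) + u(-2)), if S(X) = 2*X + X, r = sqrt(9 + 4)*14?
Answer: -1218*sqrt(13) ≈ -4391.6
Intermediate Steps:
u(O) = 6*O
r = 14*sqrt(13) (r = sqrt(13)*14 = 14*sqrt(13) ≈ 50.478)
S(X) = 3*X
r*(S(-25) + u(-2)) = (14*sqrt(13))*(3*(-25) + 6*(-2)) = (14*sqrt(13))*(-75 - 12) = (14*sqrt(13))*(-87) = -1218*sqrt(13)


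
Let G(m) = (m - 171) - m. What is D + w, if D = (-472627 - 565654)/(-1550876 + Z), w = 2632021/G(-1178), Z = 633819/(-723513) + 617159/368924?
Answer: -363169447068220562451703/23595813530995146957 ≈ -15391.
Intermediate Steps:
G(m) = -171 (G(m) = (-171 + m) - m = -171)
Z = 70897172937/88973770004 (Z = 633819*(-1/723513) + 617159*(1/368924) = -211273/241171 + 617159/368924 = 70897172937/88973770004 ≈ 0.79683)
w = -2632021/171 (w = 2632021/(-171) = 2632021*(-1/171) = -2632021/171 ≈ -15392.)
D = 92379774893523124/137987213631550567 (D = (-472627 - 565654)/(-1550876 + 70897172937/88973770004) = -1038281/(-137987213631550567/88973770004) = -1038281*(-88973770004/137987213631550567) = 92379774893523124/137987213631550567 ≈ 0.66948)
D + w = 92379774893523124/137987213631550567 - 2632021/171 = -363169447068220562451703/23595813530995146957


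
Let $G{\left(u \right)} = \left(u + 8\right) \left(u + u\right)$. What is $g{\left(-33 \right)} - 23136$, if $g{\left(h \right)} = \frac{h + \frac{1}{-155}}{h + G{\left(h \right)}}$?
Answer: $- \frac{5798696476}{250635} \approx -23136.0$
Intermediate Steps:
$G{\left(u \right)} = 2 u \left(8 + u\right)$ ($G{\left(u \right)} = \left(8 + u\right) 2 u = 2 u \left(8 + u\right)$)
$g{\left(h \right)} = \frac{- \frac{1}{155} + h}{h + 2 h \left(8 + h\right)}$ ($g{\left(h \right)} = \frac{h + \frac{1}{-155}}{h + 2 h \left(8 + h\right)} = \frac{h - \frac{1}{155}}{h + 2 h \left(8 + h\right)} = \frac{- \frac{1}{155} + h}{h + 2 h \left(8 + h\right)}$)
$g{\left(-33 \right)} - 23136 = \frac{- \frac{1}{155} - 33}{\left(-33\right) \left(17 + 2 \left(-33\right)\right)} - 23136 = \left(- \frac{1}{33}\right) \frac{1}{17 - 66} \left(- \frac{5116}{155}\right) - 23136 = \left(- \frac{1}{33}\right) \frac{1}{-49} \left(- \frac{5116}{155}\right) - 23136 = \left(- \frac{1}{33}\right) \left(- \frac{1}{49}\right) \left(- \frac{5116}{155}\right) - 23136 = - \frac{5116}{250635} - 23136 = - \frac{5798696476}{250635}$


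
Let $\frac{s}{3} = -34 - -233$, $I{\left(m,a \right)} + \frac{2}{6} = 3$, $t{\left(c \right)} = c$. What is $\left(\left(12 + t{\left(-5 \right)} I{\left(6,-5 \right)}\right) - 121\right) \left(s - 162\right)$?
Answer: $-53215$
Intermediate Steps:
$I{\left(m,a \right)} = \frac{8}{3}$ ($I{\left(m,a \right)} = - \frac{1}{3} + 3 = \frac{8}{3}$)
$s = 597$ ($s = 3 \left(-34 - -233\right) = 3 \left(-34 + 233\right) = 3 \cdot 199 = 597$)
$\left(\left(12 + t{\left(-5 \right)} I{\left(6,-5 \right)}\right) - 121\right) \left(s - 162\right) = \left(\left(12 - \frac{40}{3}\right) - 121\right) \left(597 - 162\right) = \left(\left(12 - \frac{40}{3}\right) - 121\right) 435 = \left(- \frac{4}{3} - 121\right) 435 = \left(- \frac{367}{3}\right) 435 = -53215$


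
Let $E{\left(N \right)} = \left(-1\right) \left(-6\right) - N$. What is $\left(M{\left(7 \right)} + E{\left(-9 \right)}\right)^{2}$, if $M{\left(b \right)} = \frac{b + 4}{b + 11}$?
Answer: $\frac{78961}{324} \approx 243.71$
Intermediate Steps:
$E{\left(N \right)} = 6 - N$
$M{\left(b \right)} = \frac{4 + b}{11 + b}$
$\left(M{\left(7 \right)} + E{\left(-9 \right)}\right)^{2} = \left(\frac{4 + 7}{11 + 7} + \left(6 - -9\right)\right)^{2} = \left(\frac{1}{18} \cdot 11 + \left(6 + 9\right)\right)^{2} = \left(\frac{1}{18} \cdot 11 + 15\right)^{2} = \left(\frac{11}{18} + 15\right)^{2} = \left(\frac{281}{18}\right)^{2} = \frac{78961}{324}$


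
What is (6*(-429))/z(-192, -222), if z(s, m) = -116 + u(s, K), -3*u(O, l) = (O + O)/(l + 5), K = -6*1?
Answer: 1287/122 ≈ 10.549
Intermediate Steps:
K = -6
u(O, l) = -2*O/(3*(5 + l)) (u(O, l) = -(O + O)/(3*(l + 5)) = -2*O/(3*(5 + l)))
z(s, m) = -116 + 2*s/3 (z(s, m) = -116 - 2*s/(15 + 3*(-6)) = -116 - 2*s/(15 - 18) = -116 - 2*s/(-3) = -116 - 2*s*(-⅓) = -116 + 2*s/3)
(6*(-429))/z(-192, -222) = (6*(-429))/(-116 + (⅔)*(-192)) = -2574/(-116 - 128) = -2574/(-244) = -2574*(-1/244) = 1287/122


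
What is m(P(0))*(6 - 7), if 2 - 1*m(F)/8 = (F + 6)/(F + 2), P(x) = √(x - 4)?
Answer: -8*I ≈ -8.0*I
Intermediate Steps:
P(x) = √(-4 + x)
m(F) = 16 - 8*(6 + F)/(2 + F) (m(F) = 16 - 8*(F + 6)/(F + 2) = 16 - 8*(6 + F)/(2 + F))
m(P(0))*(6 - 7) = (8*(-2 + √(-4 + 0))/(2 + √(-4 + 0)))*(6 - 7) = (8*(-2 + √(-4))/(2 + √(-4)))*(-1) = (8*(-2 + 2*I)/(2 + 2*I))*(-1) = (8*((2 - 2*I)/8)*(-2 + 2*I))*(-1) = ((-2 + 2*I)*(2 - 2*I))*(-1) = -(-2 + 2*I)*(2 - 2*I)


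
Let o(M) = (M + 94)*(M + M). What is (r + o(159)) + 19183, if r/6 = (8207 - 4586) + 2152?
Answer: 134275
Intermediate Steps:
r = 34638 (r = 6*((8207 - 4586) + 2152) = 6*(3621 + 2152) = 6*5773 = 34638)
o(M) = 2*M*(94 + M) (o(M) = (94 + M)*(2*M) = 2*M*(94 + M))
(r + o(159)) + 19183 = (34638 + 2*159*(94 + 159)) + 19183 = (34638 + 2*159*253) + 19183 = (34638 + 80454) + 19183 = 115092 + 19183 = 134275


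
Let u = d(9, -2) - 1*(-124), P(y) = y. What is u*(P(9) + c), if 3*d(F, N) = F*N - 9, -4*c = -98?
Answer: 7705/2 ≈ 3852.5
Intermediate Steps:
c = 49/2 (c = -¼*(-98) = 49/2 ≈ 24.500)
d(F, N) = -3 + F*N/3 (d(F, N) = (F*N - 9)/3 = (-9 + F*N)/3 = -3 + F*N/3)
u = 115 (u = (-3 + (⅓)*9*(-2)) - 1*(-124) = (-3 - 6) + 124 = -9 + 124 = 115)
u*(P(9) + c) = 115*(9 + 49/2) = 115*(67/2) = 7705/2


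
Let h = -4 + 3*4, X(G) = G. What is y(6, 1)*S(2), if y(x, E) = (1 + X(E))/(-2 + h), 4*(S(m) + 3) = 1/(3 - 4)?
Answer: -13/12 ≈ -1.0833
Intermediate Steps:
h = 8 (h = -4 + 12 = 8)
S(m) = -13/4 (S(m) = -3 + 1/(4*(3 - 4)) = -3 + (¼)/(-1) = -3 + (¼)*(-1) = -3 - ¼ = -13/4)
y(x, E) = ⅙ + E/6 (y(x, E) = (1 + E)/(-2 + 8) = (1 + E)/6 = (1 + E)*(⅙) = ⅙ + E/6)
y(6, 1)*S(2) = (⅙ + (⅙)*1)*(-13/4) = (⅙ + ⅙)*(-13/4) = (⅓)*(-13/4) = -13/12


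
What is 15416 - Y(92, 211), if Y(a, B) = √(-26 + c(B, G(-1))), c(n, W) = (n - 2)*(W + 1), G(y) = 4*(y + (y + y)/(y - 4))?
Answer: 15416 - 3*I*√885/5 ≈ 15416.0 - 17.849*I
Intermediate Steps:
G(y) = 4*y + 8*y/(-4 + y) (G(y) = 4*(y + (2*y)/(-4 + y)) = 4*(y + 2*y/(-4 + y)) = 4*y + 8*y/(-4 + y))
c(n, W) = (1 + W)*(-2 + n) (c(n, W) = (-2 + n)*(1 + W) = (1 + W)*(-2 + n))
Y(a, B) = √(-116/5 - 7*B/5) (Y(a, B) = √(-26 + (-2 + B - 8*(-1)*(-2 - 1)/(-4 - 1) + (4*(-1)*(-2 - 1)/(-4 - 1))*B)) = √(-26 + (-2 + B - 8*(-1)*(-3)/(-5) + (4*(-1)*(-3)/(-5))*B)) = √(-26 + (-2 + B - 8*(-1)*(-1)*(-3)/5 + (4*(-1)*(-⅕)*(-3))*B)) = √(-26 + (-2 + B - 2*(-12/5) - 12*B/5)) = √(-26 + (-2 + B + 24/5 - 12*B/5)) = √(-26 + (14/5 - 7*B/5)) = √(-116/5 - 7*B/5))
15416 - Y(92, 211) = 15416 - √(-580 - 35*211)/5 = 15416 - √(-580 - 7385)/5 = 15416 - √(-7965)/5 = 15416 - 3*I*√885/5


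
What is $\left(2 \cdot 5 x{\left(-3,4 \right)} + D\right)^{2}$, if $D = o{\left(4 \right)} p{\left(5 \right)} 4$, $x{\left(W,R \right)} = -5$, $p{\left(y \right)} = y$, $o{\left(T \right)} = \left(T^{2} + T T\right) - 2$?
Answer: $302500$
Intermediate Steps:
$o{\left(T \right)} = -2 + 2 T^{2}$ ($o{\left(T \right)} = \left(T^{2} + T^{2}\right) - 2 = 2 T^{2} - 2 = -2 + 2 T^{2}$)
$D = 600$ ($D = \left(-2 + 2 \cdot 4^{2}\right) 5 \cdot 4 = \left(-2 + 2 \cdot 16\right) 5 \cdot 4 = \left(-2 + 32\right) 5 \cdot 4 = 30 \cdot 5 \cdot 4 = 150 \cdot 4 = 600$)
$\left(2 \cdot 5 x{\left(-3,4 \right)} + D\right)^{2} = \left(2 \cdot 5 \left(-5\right) + 600\right)^{2} = \left(10 \left(-5\right) + 600\right)^{2} = \left(-50 + 600\right)^{2} = 550^{2} = 302500$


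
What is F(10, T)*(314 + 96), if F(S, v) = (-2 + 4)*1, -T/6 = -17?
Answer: 820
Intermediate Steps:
T = 102 (T = -6*(-17) = 102)
F(S, v) = 2 (F(S, v) = 2*1 = 2)
F(10, T)*(314 + 96) = 2*(314 + 96) = 2*410 = 820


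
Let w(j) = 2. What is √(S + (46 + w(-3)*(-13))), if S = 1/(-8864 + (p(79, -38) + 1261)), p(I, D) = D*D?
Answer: √758659461/6159 ≈ 4.4721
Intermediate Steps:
p(I, D) = D²
S = -1/6159 (S = 1/(-8864 + ((-38)² + 1261)) = 1/(-8864 + (1444 + 1261)) = 1/(-8864 + 2705) = 1/(-6159) = -1/6159 ≈ -0.00016236)
√(S + (46 + w(-3)*(-13))) = √(-1/6159 + (46 + 2*(-13))) = √(-1/6159 + (46 - 26)) = √(-1/6159 + 20) = √(123179/6159) = √758659461/6159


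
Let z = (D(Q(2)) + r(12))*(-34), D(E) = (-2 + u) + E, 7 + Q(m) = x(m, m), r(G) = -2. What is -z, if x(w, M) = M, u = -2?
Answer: -374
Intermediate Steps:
Q(m) = -7 + m
D(E) = -4 + E (D(E) = (-2 - 2) + E = -4 + E)
z = 374 (z = ((-4 + (-7 + 2)) - 2)*(-34) = ((-4 - 5) - 2)*(-34) = (-9 - 2)*(-34) = -11*(-34) = 374)
-z = -1*374 = -374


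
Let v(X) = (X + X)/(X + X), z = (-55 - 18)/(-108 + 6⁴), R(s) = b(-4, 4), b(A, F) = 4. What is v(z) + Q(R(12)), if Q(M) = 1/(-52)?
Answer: 51/52 ≈ 0.98077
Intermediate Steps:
R(s) = 4
Q(M) = -1/52
z = -73/1188 (z = -73/(-108 + 1296) = -73/1188 ≈ -0.061448)
v(X) = 1 (v(X) = (2*X)/((2*X)) = (2*X)*(1/(2*X)) = 1)
v(z) + Q(R(12)) = 1 - 1/52 = 51/52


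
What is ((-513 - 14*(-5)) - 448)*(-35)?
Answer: 31185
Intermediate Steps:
((-513 - 14*(-5)) - 448)*(-35) = ((-513 + 70) - 448)*(-35) = (-443 - 448)*(-35) = -891*(-35) = 31185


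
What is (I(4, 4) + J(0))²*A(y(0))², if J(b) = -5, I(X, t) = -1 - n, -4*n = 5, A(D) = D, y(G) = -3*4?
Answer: 3249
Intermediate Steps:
y(G) = -12
n = -5/4 (n = -¼*5 = -5/4 ≈ -1.2500)
I(X, t) = ¼ (I(X, t) = -1 - 1*(-5/4) = -1 + 5/4 = ¼)
(I(4, 4) + J(0))²*A(y(0))² = (¼ - 5)²*(-12)² = (-19/4)²*144 = (361/16)*144 = 3249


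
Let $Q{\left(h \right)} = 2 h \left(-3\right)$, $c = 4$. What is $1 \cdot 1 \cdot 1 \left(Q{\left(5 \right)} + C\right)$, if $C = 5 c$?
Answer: $-10$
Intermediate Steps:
$C = 20$ ($C = 5 \cdot 4 = 20$)
$Q{\left(h \right)} = - 6 h$
$1 \cdot 1 \cdot 1 \left(Q{\left(5 \right)} + C\right) = 1 \cdot 1 \cdot 1 \left(\left(-6\right) 5 + 20\right) = 1 \cdot 1 \left(-30 + 20\right) = 1 \left(-10\right) = -10$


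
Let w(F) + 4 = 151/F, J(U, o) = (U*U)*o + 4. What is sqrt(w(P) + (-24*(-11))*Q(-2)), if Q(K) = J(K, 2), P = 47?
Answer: sqrt(6996373)/47 ≈ 56.278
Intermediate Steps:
J(U, o) = 4 + o*U**2 (J(U, o) = U**2*o + 4 = o*U**2 + 4 = 4 + o*U**2)
Q(K) = 4 + 2*K**2
w(F) = -4 + 151/F
sqrt(w(P) + (-24*(-11))*Q(-2)) = sqrt((-4 + 151/47) + (-24*(-11))*(4 + 2*(-2)**2)) = sqrt((-4 + 151*(1/47)) + 264*(4 + 2*4)) = sqrt((-4 + 151/47) + 264*(4 + 8)) = sqrt(-37/47 + 264*12) = sqrt(-37/47 + 3168) = sqrt(148859/47) = sqrt(6996373)/47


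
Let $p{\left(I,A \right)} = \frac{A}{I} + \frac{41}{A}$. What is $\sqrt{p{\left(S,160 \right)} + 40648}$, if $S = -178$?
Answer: $\frac{\sqrt{515148348410}}{3560} \approx 201.61$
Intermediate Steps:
$p{\left(I,A \right)} = \frac{41}{A} + \frac{A}{I}$
$\sqrt{p{\left(S,160 \right)} + 40648} = \sqrt{\left(\frac{41}{160} + \frac{160}{-178}\right) + 40648} = \sqrt{\left(41 \cdot \frac{1}{160} + 160 \left(- \frac{1}{178}\right)\right) + 40648} = \sqrt{\left(\frac{41}{160} - \frac{80}{89}\right) + 40648} = \sqrt{- \frac{9151}{14240} + 40648} = \sqrt{\frac{578818369}{14240}} = \frac{\sqrt{515148348410}}{3560}$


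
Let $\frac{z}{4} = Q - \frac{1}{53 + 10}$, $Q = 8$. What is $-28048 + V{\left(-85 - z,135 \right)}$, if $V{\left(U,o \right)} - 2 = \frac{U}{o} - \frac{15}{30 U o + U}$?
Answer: $- \frac{7118878374407824}{253820813085} \approx -28047.0$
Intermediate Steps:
$z = \frac{2012}{63}$ ($z = 4 \left(8 - \frac{1}{53 + 10}\right) = 4 \left(8 - \frac{1}{63}\right) = 4 \cdot \frac{503}{63} = \frac{2012}{63} \approx 31.936$)
$V{\left(U,o \right)} = 2 - \frac{15}{U + 30 U o} + \frac{U}{o}$ ($V{\left(U,o \right)} = 2 + \left(\frac{U}{o} - \frac{15}{30 U o + U}\right) = 2 + \left(\frac{U}{o} - \frac{15}{U + 30 U o}\right) = 2 + \left(- \frac{15}{U + 30 U o} + \frac{U}{o}\right) = 2 - \frac{15}{U + 30 U o} + \frac{U}{o}$)
$-28048 + V{\left(-85 - z,135 \right)} = -28048 + \frac{\left(-85 - \frac{2012}{63}\right)^{2} - 2025 + 2 \left(-85 - \frac{2012}{63}\right) 135 + 30 \cdot 135 \left(-85 - \frac{2012}{63}\right)^{2} + 60 \left(-85 - \frac{2012}{63}\right) 135^{2}}{\left(-85 - \frac{2012}{63}\right) 135 \left(1 + 30 \cdot 135\right)} = -28048 + \frac{1}{-85 - \frac{2012}{63}} \cdot \frac{1}{135} \frac{1}{1 + 4050} \left(\left(-85 - \frac{2012}{63}\right)^{2} - 2025 + 2 \left(-85 - \frac{2012}{63}\right) 135 + 30 \cdot 135 \left(-85 - \frac{2012}{63}\right)^{2} + 60 \left(-85 - \frac{2012}{63}\right) 18225\right) = -28048 + \frac{1}{- \frac{7367}{63}} \cdot \frac{1}{135} \cdot \frac{1}{4051} \left(\left(- \frac{7367}{63}\right)^{2} - 2025 + 2 \left(- \frac{7367}{63}\right) 135 + 30 \cdot 135 \left(- \frac{7367}{63}\right)^{2} + 60 \left(- \frac{7367}{63}\right) 18225\right) = -28048 - \frac{7}{110505} \cdot \frac{1}{4051} \left(\frac{54272689}{3969} - 2025 - \frac{221010}{7} + 30 \cdot 135 \cdot \frac{54272689}{3969} - \frac{895090500}{7}\right) = -28048 - \frac{7}{110505} \cdot \frac{1}{4051} \left(\frac{54272689}{3969} - 2025 - \frac{221010}{7} + \frac{2713634450}{49} - \frac{895090500}{7}\right) = -28048 - \frac{7}{110505} \cdot \frac{1}{4051} \left(- \frac{287791000256}{3969}\right) = -28048 + \frac{287791000256}{253820813085} = - \frac{7118878374407824}{253820813085}$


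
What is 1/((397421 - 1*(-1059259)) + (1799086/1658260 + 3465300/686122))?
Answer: 284442166930/414342960913808023 ≈ 6.8649e-7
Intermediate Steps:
1/((397421 - 1*(-1059259)) + (1799086/1658260 + 3465300/686122)) = 1/((397421 + 1059259) + (1799086*(1/1658260) + 3465300*(1/686122))) = 1/(1456680 + (899543/829130 + 1732650/343061)) = 1/(1456680 + 1745190215623/284442166930) = 1/(414342960913808023/284442166930) = 284442166930/414342960913808023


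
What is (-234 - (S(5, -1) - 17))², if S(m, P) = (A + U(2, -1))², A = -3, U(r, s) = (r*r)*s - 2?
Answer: 88804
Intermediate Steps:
U(r, s) = -2 + s*r² (U(r, s) = r²*s - 2 = s*r² - 2 = -2 + s*r²)
S(m, P) = 81 (S(m, P) = (-3 + (-2 - 1*2²))² = (-3 + (-2 - 1*4))² = (-3 + (-2 - 4))² = (-3 - 6)² = (-9)² = 81)
(-234 - (S(5, -1) - 17))² = (-234 - (81 - 17))² = (-234 - 1*64)² = (-234 - 64)² = (-298)² = 88804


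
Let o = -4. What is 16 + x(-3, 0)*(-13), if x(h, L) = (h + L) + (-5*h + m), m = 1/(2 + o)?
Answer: -267/2 ≈ -133.50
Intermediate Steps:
m = -½ (m = 1/(2 - 4) = 1/(-2) = -½ ≈ -0.50000)
x(h, L) = -½ + L - 4*h (x(h, L) = (h + L) + (-5*h - ½) = (L + h) + (-½ - 5*h) = -½ + L - 4*h)
16 + x(-3, 0)*(-13) = 16 + (-½ + 0 - 4*(-3))*(-13) = 16 + (-½ + 0 + 12)*(-13) = 16 + (23/2)*(-13) = 16 - 299/2 = -267/2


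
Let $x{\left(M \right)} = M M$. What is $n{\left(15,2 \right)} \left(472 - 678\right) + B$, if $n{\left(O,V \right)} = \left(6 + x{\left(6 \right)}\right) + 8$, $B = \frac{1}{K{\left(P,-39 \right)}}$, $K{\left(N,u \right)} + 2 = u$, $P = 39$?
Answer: $- \frac{422301}{41} \approx -10300.0$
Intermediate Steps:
$K{\left(N,u \right)} = -2 + u$
$x{\left(M \right)} = M^{2}$
$B = - \frac{1}{41}$ ($B = \frac{1}{-2 - 39} = \frac{1}{-41} = - \frac{1}{41} \approx -0.02439$)
$n{\left(O,V \right)} = 50$ ($n{\left(O,V \right)} = \left(6 + 6^{2}\right) + 8 = \left(6 + 36\right) + 8 = 42 + 8 = 50$)
$n{\left(15,2 \right)} \left(472 - 678\right) + B = 50 \left(472 - 678\right) - \frac{1}{41} = 50 \left(-206\right) - \frac{1}{41} = -10300 - \frac{1}{41} = - \frac{422301}{41}$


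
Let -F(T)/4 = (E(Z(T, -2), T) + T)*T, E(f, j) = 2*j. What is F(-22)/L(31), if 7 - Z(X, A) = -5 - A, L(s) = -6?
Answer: 968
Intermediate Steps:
Z(X, A) = 12 + A (Z(X, A) = 7 - (-5 - A) = 7 + (5 + A) = 12 + A)
F(T) = -12*T² (F(T) = -4*(2*T + T)*T = -4*3*T*T = -12*T²)
F(-22)/L(31) = -12*(-22)²/(-6) = -12*484*(-⅙) = -5808*(-⅙) = 968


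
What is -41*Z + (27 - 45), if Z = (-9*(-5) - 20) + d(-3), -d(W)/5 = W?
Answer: -1658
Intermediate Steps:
d(W) = -5*W
Z = 40 (Z = (-9*(-5) - 20) - 5*(-3) = (45 - 20) + 15 = 25 + 15 = 40)
-41*Z + (27 - 45) = -41*40 + (27 - 45) = -1640 - 18 = -1658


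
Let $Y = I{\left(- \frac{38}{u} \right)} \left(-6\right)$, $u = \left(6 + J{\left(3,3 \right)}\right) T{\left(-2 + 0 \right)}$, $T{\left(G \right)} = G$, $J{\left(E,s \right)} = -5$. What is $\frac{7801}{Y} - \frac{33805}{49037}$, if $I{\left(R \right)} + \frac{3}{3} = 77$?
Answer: $- \frac{397952717}{22360872} \approx -17.797$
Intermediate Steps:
$u = -2$ ($u = \left(6 - 5\right) \left(-2 + 0\right) = 1 \left(-2\right) = -2$)
$I{\left(R \right)} = 76$ ($I{\left(R \right)} = -1 + 77 = 76$)
$Y = -456$ ($Y = 76 \left(-6\right) = -456$)
$\frac{7801}{Y} - \frac{33805}{49037} = \frac{7801}{-456} - \frac{33805}{49037} = 7801 \left(- \frac{1}{456}\right) - \frac{33805}{49037} = - \frac{7801}{456} - \frac{33805}{49037} = - \frac{397952717}{22360872}$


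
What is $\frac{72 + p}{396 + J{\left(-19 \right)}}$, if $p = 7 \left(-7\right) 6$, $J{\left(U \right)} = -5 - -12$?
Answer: $- \frac{222}{403} \approx -0.55087$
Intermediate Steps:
$J{\left(U \right)} = 7$ ($J{\left(U \right)} = -5 + 12 = 7$)
$p = -294$ ($p = \left(-49\right) 6 = -294$)
$\frac{72 + p}{396 + J{\left(-19 \right)}} = \frac{72 - 294}{396 + 7} = - \frac{222}{403}$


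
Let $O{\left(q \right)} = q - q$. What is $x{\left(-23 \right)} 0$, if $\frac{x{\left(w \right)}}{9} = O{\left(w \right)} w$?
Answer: $0$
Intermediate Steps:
$O{\left(q \right)} = 0$
$x{\left(w \right)} = 0$ ($x{\left(w \right)} = 9 \cdot 0 w = 9 \cdot 0 = 0$)
$x{\left(-23 \right)} 0 = 0 \cdot 0 = 0$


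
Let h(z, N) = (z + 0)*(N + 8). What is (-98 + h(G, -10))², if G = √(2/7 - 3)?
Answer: 67152/7 + 56*I*√133 ≈ 9593.1 + 645.82*I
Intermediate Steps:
G = I*√133/7 (G = √(2*(⅐) - 3) = √(2/7 - 3) = √(-19/7) = I*√133/7 ≈ 1.6475*I)
h(z, N) = z*(8 + N)
(-98 + h(G, -10))² = (-98 + (I*√133/7)*(8 - 10))² = (-98 + (I*√133/7)*(-2))² = (-98 - 2*I*√133/7)²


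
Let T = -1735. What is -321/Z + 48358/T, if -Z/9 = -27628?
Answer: -4008290117/143803740 ≈ -27.873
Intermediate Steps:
Z = 248652 (Z = -9*(-27628) = 248652)
-321/Z + 48358/T = -321/248652 + 48358/(-1735) = -321*1/248652 + 48358*(-1/1735) = -107/82884 - 48358/1735 = -4008290117/143803740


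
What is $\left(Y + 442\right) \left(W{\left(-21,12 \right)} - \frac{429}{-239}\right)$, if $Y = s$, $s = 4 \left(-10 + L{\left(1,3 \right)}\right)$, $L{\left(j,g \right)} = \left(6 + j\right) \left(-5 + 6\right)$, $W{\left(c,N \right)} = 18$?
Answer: $\frac{2034330}{239} \approx 8511.8$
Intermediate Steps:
$L{\left(j,g \right)} = 6 + j$ ($L{\left(j,g \right)} = \left(6 + j\right) 1 = 6 + j$)
$s = -12$ ($s = 4 \left(-10 + \left(6 + 1\right)\right) = 4 \left(-10 + 7\right) = 4 \left(-3\right) = -12$)
$Y = -12$
$\left(Y + 442\right) \left(W{\left(-21,12 \right)} - \frac{429}{-239}\right) = \left(-12 + 442\right) \left(18 - \frac{429}{-239}\right) = 430 \left(18 - - \frac{429}{239}\right) = 430 \left(18 + \frac{429}{239}\right) = 430 \cdot \frac{4731}{239} = \frac{2034330}{239}$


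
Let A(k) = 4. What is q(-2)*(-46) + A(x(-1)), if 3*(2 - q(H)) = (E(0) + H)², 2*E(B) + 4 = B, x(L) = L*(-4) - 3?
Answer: 472/3 ≈ 157.33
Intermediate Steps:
x(L) = -3 - 4*L (x(L) = -4*L - 3 = -3 - 4*L)
E(B) = -2 + B/2
q(H) = 2 - (-2 + H)²/3 (q(H) = 2 - ((-2 + (½)*0) + H)²/3 = 2 - ((-2 + 0) + H)²/3 = 2 - (-2 + H)²/3)
q(-2)*(-46) + A(x(-1)) = (2 - (-2 - 2)²/3)*(-46) + 4 = (2 - ⅓*(-4)²)*(-46) + 4 = (2 - ⅓*16)*(-46) + 4 = (2 - 16/3)*(-46) + 4 = -10/3*(-46) + 4 = 460/3 + 4 = 472/3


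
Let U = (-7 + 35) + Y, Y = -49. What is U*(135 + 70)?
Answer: -4305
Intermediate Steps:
U = -21 (U = (-7 + 35) - 49 = 28 - 49 = -21)
U*(135 + 70) = -21*(135 + 70) = -21*205 = -4305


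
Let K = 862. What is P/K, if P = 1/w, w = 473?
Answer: 1/407726 ≈ 2.4526e-6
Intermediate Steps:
P = 1/473 ≈ 0.0021142
P/K = (1/473)/862 = (1/473)*(1/862) = 1/407726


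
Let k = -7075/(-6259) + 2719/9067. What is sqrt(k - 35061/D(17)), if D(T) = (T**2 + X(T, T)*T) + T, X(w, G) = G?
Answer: I*sqrt(65555205511166869510705)/33766460035 ≈ 7.5826*I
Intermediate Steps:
k = 81167246/56750353 (k = -7075*(-1/6259) + 2719*(1/9067) = 7075/6259 + 2719/9067 = 81167246/56750353 ≈ 1.4303)
D(T) = T + 2*T**2 (D(T) = (T**2 + T*T) + T = (T**2 + T**2) + T = 2*T**2 + T = T + 2*T**2)
sqrt(k - 35061/D(17)) = sqrt(81167246/56750353 - 35061*1/(17*(1 + 2*17))) = sqrt(81167246/56750353 - 35061*1/(17*(1 + 34))) = sqrt(81167246/56750353 - 35061/(17*35)) = sqrt(81167246/56750353 - 35061/595) = sqrt(-1941429615163/33766460035) = I*sqrt(65555205511166869510705)/33766460035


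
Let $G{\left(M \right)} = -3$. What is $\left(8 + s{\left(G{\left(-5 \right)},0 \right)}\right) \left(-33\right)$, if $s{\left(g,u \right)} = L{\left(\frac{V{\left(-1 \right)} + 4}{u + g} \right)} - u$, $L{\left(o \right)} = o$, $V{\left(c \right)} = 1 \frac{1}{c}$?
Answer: $-231$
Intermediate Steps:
$V{\left(c \right)} = \frac{1}{c}$
$s{\left(g,u \right)} = - u + \frac{3}{g + u}$ ($s{\left(g,u \right)} = \frac{\frac{1}{-1} + 4}{u + g} - u = \frac{-1 + 4}{g + u} - u = \frac{3}{g + u} - u = - u + \frac{3}{g + u}$)
$\left(8 + s{\left(G{\left(-5 \right)},0 \right)}\right) \left(-33\right) = \left(8 + \frac{3 - 0 \left(-3 + 0\right)}{-3 + 0}\right) \left(-33\right) = \left(8 + \frac{3 - 0 \left(-3\right)}{-3}\right) \left(-33\right) = \left(8 - \frac{3 + 0}{3}\right) \left(-33\right) = \left(8 - 1\right) \left(-33\right) = 7 \left(-33\right) = -231$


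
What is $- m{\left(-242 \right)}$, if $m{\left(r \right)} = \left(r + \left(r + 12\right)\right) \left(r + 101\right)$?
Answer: $-66552$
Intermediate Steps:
$m{\left(r \right)} = \left(12 + 2 r\right) \left(101 + r\right)$ ($m{\left(r \right)} = \left(r + \left(12 + r\right)\right) \left(101 + r\right) = \left(12 + 2 r\right) \left(101 + r\right)$)
$- m{\left(-242 \right)} = - (1212 + 2 \left(-242\right)^{2} + 214 \left(-242\right)) = - (1212 + 2 \cdot 58564 - 51788) = - (1212 + 117128 - 51788) = \left(-1\right) 66552 = -66552$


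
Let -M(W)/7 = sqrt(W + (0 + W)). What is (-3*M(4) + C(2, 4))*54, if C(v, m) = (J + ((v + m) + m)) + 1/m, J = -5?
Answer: 567/2 + 2268*sqrt(2) ≈ 3490.9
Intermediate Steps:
C(v, m) = -5 + v + 1/m + 2*m (C(v, m) = (-5 + ((v + m) + m)) + 1/m = (-5 + ((m + v) + m)) + 1/m = (-5 + (v + 2*m)) + 1/m = (-5 + v + 2*m) + 1/m = -5 + v + 1/m + 2*m)
M(W) = -7*sqrt(2)*sqrt(W) (M(W) = -7*sqrt(W + (0 + W)) = -7*sqrt(W + W) = -7*sqrt(2)*sqrt(W))
(-3*M(4) + C(2, 4))*54 = (-(-21)*sqrt(2)*sqrt(4) + (-5 + 2 + 1/4 + 2*4))*54 = (-(-21)*sqrt(2)*2 + (-5 + 2 + 1/4 + 8))*54 = (-(-42)*sqrt(2) + 21/4)*54 = (42*sqrt(2) + 21/4)*54 = (21/4 + 42*sqrt(2))*54 = 567/2 + 2268*sqrt(2)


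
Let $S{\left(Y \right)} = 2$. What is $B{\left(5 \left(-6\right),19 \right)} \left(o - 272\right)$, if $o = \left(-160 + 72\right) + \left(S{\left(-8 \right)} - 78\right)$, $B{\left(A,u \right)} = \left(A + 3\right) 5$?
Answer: $58860$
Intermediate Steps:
$B{\left(A,u \right)} = 15 + 5 A$ ($B{\left(A,u \right)} = \left(3 + A\right) 5 = 15 + 5 A$)
$o = -164$ ($o = \left(-160 + 72\right) + \left(2 - 78\right) = -88 + \left(2 - 78\right) = -88 - 76 = -164$)
$B{\left(5 \left(-6\right),19 \right)} \left(o - 272\right) = \left(15 + 5 \cdot 5 \left(-6\right)\right) \left(-164 - 272\right) = \left(15 + 5 \left(-30\right)\right) \left(-436\right) = \left(15 - 150\right) \left(-436\right) = \left(-135\right) \left(-436\right) = 58860$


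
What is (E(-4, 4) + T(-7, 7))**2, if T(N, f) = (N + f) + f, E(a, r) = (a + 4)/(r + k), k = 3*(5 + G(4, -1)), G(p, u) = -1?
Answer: 49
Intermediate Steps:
k = 12 (k = 3*(5 - 1) = 3*4 = 12)
E(a, r) = (4 + a)/(12 + r) (E(a, r) = (a + 4)/(r + 12) = (4 + a)/(12 + r))
T(N, f) = N + 2*f
(E(-4, 4) + T(-7, 7))**2 = ((4 - 4)/(12 + 4) + (-7 + 2*7))**2 = (0/16 + (-7 + 14))**2 = ((1/16)*0 + 7)**2 = (0 + 7)**2 = 7**2 = 49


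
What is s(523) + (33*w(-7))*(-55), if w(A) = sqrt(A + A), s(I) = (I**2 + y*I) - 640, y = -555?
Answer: -17376 - 1815*I*sqrt(14) ≈ -17376.0 - 6791.1*I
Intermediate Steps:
s(I) = -640 + I**2 - 555*I (s(I) = (I**2 - 555*I) - 640 = -640 + I**2 - 555*I)
w(A) = sqrt(2)*sqrt(A) (w(A) = sqrt(2*A) = sqrt(2)*sqrt(A))
s(523) + (33*w(-7))*(-55) = (-640 + 523**2 - 555*523) + (33*(sqrt(2)*sqrt(-7)))*(-55) = (-640 + 273529 - 290265) + (33*(sqrt(2)*(I*sqrt(7))))*(-55) = -17376 + (33*(I*sqrt(14)))*(-55) = -17376 + (33*I*sqrt(14))*(-55) = -17376 - 1815*I*sqrt(14)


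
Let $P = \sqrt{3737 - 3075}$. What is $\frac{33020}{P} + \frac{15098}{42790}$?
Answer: $\frac{7549}{21395} + \frac{16510 \sqrt{662}}{331} \approx 1283.7$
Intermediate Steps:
$P = \sqrt{662} \approx 25.729$
$\frac{33020}{P} + \frac{15098}{42790} = \frac{33020}{\sqrt{662}} + \frac{15098}{42790} = 33020 \frac{\sqrt{662}}{662} + 15098 \cdot \frac{1}{42790} = \frac{16510 \sqrt{662}}{331} + \frac{7549}{21395} = \frac{7549}{21395} + \frac{16510 \sqrt{662}}{331}$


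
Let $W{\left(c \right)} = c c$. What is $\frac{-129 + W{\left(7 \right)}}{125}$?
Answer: $- \frac{16}{25} \approx -0.64$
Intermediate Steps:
$W{\left(c \right)} = c^{2}$
$\frac{-129 + W{\left(7 \right)}}{125} = \frac{-129 + 7^{2}}{125} = \frac{-129 + 49}{125} = \frac{1}{125} \left(-80\right) = - \frac{16}{25}$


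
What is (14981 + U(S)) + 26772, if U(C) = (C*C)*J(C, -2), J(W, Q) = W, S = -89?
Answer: -663216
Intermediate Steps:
U(C) = C³ (U(C) = (C*C)*C = C²*C = C³)
(14981 + U(S)) + 26772 = (14981 + (-89)³) + 26772 = (14981 - 704969) + 26772 = -689988 + 26772 = -663216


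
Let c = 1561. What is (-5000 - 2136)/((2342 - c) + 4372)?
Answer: -7136/5153 ≈ -1.3848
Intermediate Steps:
(-5000 - 2136)/((2342 - c) + 4372) = (-5000 - 2136)/((2342 - 1*1561) + 4372) = -7136/((2342 - 1561) + 4372) = -7136/(781 + 4372) = -7136/5153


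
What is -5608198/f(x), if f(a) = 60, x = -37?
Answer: -2804099/30 ≈ -93470.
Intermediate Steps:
-5608198/f(x) = -5608198/60 = -1174*4777/60 = -2804099/30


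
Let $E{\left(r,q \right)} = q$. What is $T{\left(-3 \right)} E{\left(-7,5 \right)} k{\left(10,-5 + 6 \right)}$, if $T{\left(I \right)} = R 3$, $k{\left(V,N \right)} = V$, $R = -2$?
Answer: $-300$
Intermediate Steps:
$T{\left(I \right)} = -6$ ($T{\left(I \right)} = \left(-2\right) 3 = -6$)
$T{\left(-3 \right)} E{\left(-7,5 \right)} k{\left(10,-5 + 6 \right)} = \left(-6\right) 5 \cdot 10 = \left(-30\right) 10 = -300$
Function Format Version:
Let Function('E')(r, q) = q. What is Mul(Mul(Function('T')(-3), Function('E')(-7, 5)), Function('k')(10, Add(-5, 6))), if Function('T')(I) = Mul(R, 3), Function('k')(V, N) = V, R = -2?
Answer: -300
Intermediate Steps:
Function('T')(I) = -6 (Function('T')(I) = Mul(-2, 3) = -6)
Mul(Mul(Function('T')(-3), Function('E')(-7, 5)), Function('k')(10, Add(-5, 6))) = Mul(Mul(-6, 5), 10) = Mul(-30, 10) = -300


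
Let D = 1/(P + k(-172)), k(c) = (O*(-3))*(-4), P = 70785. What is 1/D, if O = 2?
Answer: 70809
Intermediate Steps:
k(c) = 24 (k(c) = (2*(-3))*(-4) = -6*(-4) = 24)
D = 1/70809 (D = 1/(70785 + 24) = 1/70809 ≈ 1.4123e-5)
1/D = 1/(1/70809) = 70809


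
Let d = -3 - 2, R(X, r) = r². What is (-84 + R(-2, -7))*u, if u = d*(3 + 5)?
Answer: 1400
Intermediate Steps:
d = -5
u = -40 (u = -5*(3 + 5) = -5*8 = -40)
(-84 + R(-2, -7))*u = (-84 + (-7)²)*(-40) = (-84 + 49)*(-40) = -35*(-40) = 1400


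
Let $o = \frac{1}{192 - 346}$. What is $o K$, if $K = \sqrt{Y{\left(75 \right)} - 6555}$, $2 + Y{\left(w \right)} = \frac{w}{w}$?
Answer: $- \frac{i \sqrt{1639}}{77} \approx - 0.52577 i$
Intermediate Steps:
$Y{\left(w \right)} = -1$ ($Y{\left(w \right)} = -2 + \frac{w}{w} = -2 + 1 = -1$)
$o = - \frac{1}{154}$ ($o = \frac{1}{-154} = - \frac{1}{154} \approx -0.0064935$)
$K = 2 i \sqrt{1639}$ ($K = \sqrt{-1 - 6555} = \sqrt{-6556} = 2 i \sqrt{1639} \approx 80.969 i$)
$o K = - \frac{2 i \sqrt{1639}}{154} = - \frac{i \sqrt{1639}}{77}$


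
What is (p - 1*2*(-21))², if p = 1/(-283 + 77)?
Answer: 74839801/42436 ≈ 1763.6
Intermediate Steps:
p = -1/206 (p = 1/(-206) = -1/206 ≈ -0.0048544)
(p - 1*2*(-21))² = (-1/206 - 1*2*(-21))² = (-1/206 - 2*(-21))² = (-1/206 + 42)² = (8651/206)² = 74839801/42436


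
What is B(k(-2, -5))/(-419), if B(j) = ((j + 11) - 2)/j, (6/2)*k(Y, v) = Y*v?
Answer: -37/4190 ≈ -0.0088305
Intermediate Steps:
k(Y, v) = Y*v/3 (k(Y, v) = (Y*v)/3 = Y*v/3)
B(j) = (9 + j)/j (B(j) = ((11 + j) - 2)/j = (9 + j)/j)
B(k(-2, -5))/(-419) = ((9 + (1/3)*(-2)*(-5))/(((1/3)*(-2)*(-5))))/(-419) = ((9 + 10/3)/(10/3))*(-1/419) = ((3/10)*(37/3))*(-1/419) = (37/10)*(-1/419) = -37/4190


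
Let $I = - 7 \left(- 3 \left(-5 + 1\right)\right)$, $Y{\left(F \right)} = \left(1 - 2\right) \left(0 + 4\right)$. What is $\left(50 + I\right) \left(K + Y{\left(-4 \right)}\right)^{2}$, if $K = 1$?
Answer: $-306$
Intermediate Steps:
$Y{\left(F \right)} = -4$ ($Y{\left(F \right)} = \left(-1\right) 4 = -4$)
$I = -84$ ($I = - 7 \left(\left(-3\right) \left(-4\right)\right) = \left(-7\right) 12 = -84$)
$\left(50 + I\right) \left(K + Y{\left(-4 \right)}\right)^{2} = \left(50 - 84\right) \left(1 - 4\right)^{2} = - 34 \left(-3\right)^{2} = \left(-34\right) 9 = -306$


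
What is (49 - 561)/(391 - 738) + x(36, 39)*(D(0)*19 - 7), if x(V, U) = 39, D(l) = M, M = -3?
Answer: -865600/347 ≈ -2494.5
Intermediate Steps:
D(l) = -3
(49 - 561)/(391 - 738) + x(36, 39)*(D(0)*19 - 7) = (49 - 561)/(391 - 738) + 39*(-3*19 - 7) = -512/(-347) + 39*(-57 - 7) = -512*(-1/347) + 39*(-64) = 512/347 - 2496 = -865600/347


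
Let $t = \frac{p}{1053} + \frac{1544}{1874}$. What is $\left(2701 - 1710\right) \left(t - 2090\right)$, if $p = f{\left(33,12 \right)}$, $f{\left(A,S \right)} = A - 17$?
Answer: $- \frac{2042741939762}{986661} \approx -2.0704 \cdot 10^{6}$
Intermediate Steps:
$f{\left(A,S \right)} = -17 + A$ ($f{\left(A,S \right)} = A - 17 = -17 + A$)
$p = 16$ ($p = -17 + 33 = 16$)
$t = \frac{827908}{986661}$ ($t = \frac{16}{1053} + \frac{1544}{1874} = 16 \cdot \frac{1}{1053} + 1544 \cdot \frac{1}{1874} = \frac{16}{1053} + \frac{772}{937} = \frac{827908}{986661} \approx 0.8391$)
$\left(2701 - 1710\right) \left(t - 2090\right) = \left(2701 - 1710\right) \left(\frac{827908}{986661} - 2090\right) = 991 \left(- \frac{2061293582}{986661}\right) = - \frac{2042741939762}{986661}$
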